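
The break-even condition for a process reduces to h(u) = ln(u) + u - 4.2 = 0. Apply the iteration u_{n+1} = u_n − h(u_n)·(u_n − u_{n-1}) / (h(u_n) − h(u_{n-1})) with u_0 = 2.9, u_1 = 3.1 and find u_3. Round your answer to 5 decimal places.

3.07628

h(2.9) = -0.2352893, h(3.1) = 0.0314021
u_2 = 3.1000000 − 0.0314021·(3.1000000 − 2.9000000) / (0.0314021 − (-0.2352893)) = 3.1000000 − (0.0062804)/(0.2666914) = 3.0764506
h(3.0764506) = 0.0002271
u_3 = 3.0764506 − 0.0002271·(3.0764506 − 3.1000000) / (0.0002271 − 0.0314021) = 3.0764506 − (-0.0000053)/(-0.0311750) = 3.0762790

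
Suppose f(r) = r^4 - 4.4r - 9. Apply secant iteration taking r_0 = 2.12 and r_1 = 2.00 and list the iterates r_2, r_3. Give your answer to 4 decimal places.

f(2.12) = 1.871631, f(2.00) = -1.800000
r_2 = 2.000000 − (-1.800000)·(2.000000 − 2.120000) / (-1.800000 − 1.871631) = 2.000000 − (0.216000)/(-3.671631) = 2.058829
f(2.058829) = -0.091605
r_3 = 2.058829 − (-0.091605)·(2.058829 − 2.000000) / (-0.091605 − (-1.800000)) = 2.058829 − (-0.005389)/(1.708395) = 2.061984

2.0588, 2.0620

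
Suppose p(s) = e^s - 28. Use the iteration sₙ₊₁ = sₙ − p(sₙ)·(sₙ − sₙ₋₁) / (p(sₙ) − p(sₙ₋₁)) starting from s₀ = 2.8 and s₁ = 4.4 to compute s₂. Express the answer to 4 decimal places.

p(2.8) = -11.555353, p(4.4) = 53.450869
s₂ = 4.400000 − 53.450869·(4.400000 − 2.800000) / (53.450869 − (-11.555353)) = 4.400000 − (85.521390)/(65.006222) = 3.084412

3.0844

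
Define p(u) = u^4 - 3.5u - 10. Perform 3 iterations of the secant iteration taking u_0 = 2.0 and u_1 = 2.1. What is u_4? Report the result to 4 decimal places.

2.0341

p(2.0) = -1.000000, p(2.1) = 2.098100
u_2 = 2.100000 − 2.098100·(2.100000 − 2.000000) / (2.098100 − (-1.000000)) = 2.100000 − (0.209810)/(3.098100) = 2.032278
p(2.032278) = -0.054807
u_3 = 2.032278 − (-0.054807)·(2.032278 − 2.100000) / (-0.054807 − 2.098100) = 2.032278 − (0.003712)/(-2.152907) = 2.034002
p(2.034002) = -0.002884
u_4 = 2.034002 − (-0.002884)·(2.034002 − 2.032278) / (-0.002884 − (-0.054807)) = 2.034002 − (-0.000005)/(0.051922) = 2.034098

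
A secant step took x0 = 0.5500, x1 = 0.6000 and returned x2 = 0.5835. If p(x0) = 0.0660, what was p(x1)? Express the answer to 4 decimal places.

The secant line through (0.5500, 0.0660) and (0.6000, p(x1)) crosses zero at x2 = 0.5835.
So (0.5500, 0.0660), (0.6000, p(x1)), (0.5835, 0) are collinear:
p(x1) = 0.0660 · (0.6000 − 0.5835) / (0.5500 − 0.5835) = 0.0660 · (0.016500)/(-0.033500) = -0.032507

-0.0325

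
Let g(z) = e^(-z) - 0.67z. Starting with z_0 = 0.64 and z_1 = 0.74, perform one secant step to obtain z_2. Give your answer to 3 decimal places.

0.724

g(0.64) = 0.09849, g(0.74) = -0.01869
z_2 = 0.74000 − (-0.01869)·(0.74000 − 0.64000) / (-0.01869 − 0.09849) = 0.74000 − (-0.00187)/(-0.11718) = 0.72405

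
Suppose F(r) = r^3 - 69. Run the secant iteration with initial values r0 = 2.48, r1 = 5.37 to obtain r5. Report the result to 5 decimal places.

F(2.48) = -53.7470080, F(5.37) = 85.8541530
r2 = 5.3700000 − 85.8541530·(5.3700000 − 2.4800000) / (85.8541530 − (-53.7470080)) = 5.3700000 − (248.1185022)/(139.6011610) = 3.5926616
F(3.5926616) = -22.6287352
r3 = 3.5926616 − (-22.6287352)·(3.5926616 − 5.3700000) / (-22.6287352 − 85.8541530) = 3.5926616 − (40.2189198)/(-108.4828882) = 3.9634014
F(3.9634014) = -6.7407096
r4 = 3.9634014 − (-6.7407096)·(3.9634014 − 3.5926616) / (-6.7407096 − (-22.6287352)) = 3.9634014 − (-2.4990491)/(15.8880256) = 4.1206927
F(4.1206927) = 0.9698098
r5 = 4.1206927 − 0.9698098·(4.1206927 − 3.9634014) / (0.9698098 − (-6.7407096)) = 4.1206927 − (0.1525427)/(7.7105194) = 4.1009090

4.10091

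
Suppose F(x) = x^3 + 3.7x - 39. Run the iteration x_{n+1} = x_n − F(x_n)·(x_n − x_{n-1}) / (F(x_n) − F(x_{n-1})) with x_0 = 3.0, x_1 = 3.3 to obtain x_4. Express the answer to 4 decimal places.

F(3.0) = -0.900000, F(3.3) = 9.147000
x_2 = 3.300000 − 9.147000·(3.300000 − 3.000000) / (9.147000 − (-0.900000)) = 3.300000 − (2.744100)/(10.047000) = 3.026874
F(3.026874) = -0.068458
x_3 = 3.026874 − (-0.068458)·(3.026874 − 3.300000) / (-0.068458 − 9.147000) = 3.026874 − (0.018698)/(-9.215458) = 3.028903
F(3.028903) = -0.005146
x_4 = 3.028903 − (-0.005146)·(3.028903 − 3.026874) / (-0.005146 − (-0.068458)) = 3.028903 − (-0.000010)/(0.063312) = 3.029068

3.0291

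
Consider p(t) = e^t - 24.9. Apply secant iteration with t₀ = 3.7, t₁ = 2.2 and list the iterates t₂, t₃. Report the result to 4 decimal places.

p(3.7) = 15.547304, p(2.2) = -15.874987
t₂ = 2.200000 − (-15.874987)·(2.200000 − 3.700000) / (-15.874987 − 15.547304) = 2.200000 − (23.812480)/(-31.422291) = 2.957821
p(2.957821) = -5.644028
t₃ = 2.957821 − (-5.644028)·(2.957821 − 2.200000) / (-5.644028 − (-15.874987)) = 2.957821 − (-4.277164)/(10.230959) = 3.375882

2.9578, 3.3759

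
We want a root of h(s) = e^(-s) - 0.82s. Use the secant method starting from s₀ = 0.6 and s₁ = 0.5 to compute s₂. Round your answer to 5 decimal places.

0.64066

h(0.6) = 0.0568116, h(0.5) = 0.1965307
s₂ = 0.5000000 − 0.1965307·(0.5000000 − 0.6000000) / (0.1965307 − 0.0568116) = 0.5000000 − (-0.0196531)/(0.1397190) = 0.6406613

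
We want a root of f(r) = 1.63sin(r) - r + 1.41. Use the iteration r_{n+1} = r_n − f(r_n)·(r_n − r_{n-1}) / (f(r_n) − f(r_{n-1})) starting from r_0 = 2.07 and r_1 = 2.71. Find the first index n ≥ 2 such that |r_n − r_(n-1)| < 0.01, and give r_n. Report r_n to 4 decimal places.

n = 4, r_n = 2.4498

f(2.07) = 0.771081, f(2.71) = -0.618142
r_2 = 2.710000 − (-0.618142)·(0.640000)/(-1.389223) = 2.425229;  |Δ| = 0.284771
f(2.425229) = 0.055105
r_3 = 2.425229 − 0.055105·(-0.284771)/(0.673247) = 2.448537;  |Δ| = 0.023308
f(2.448537) = 0.002854
r_4 = 2.448537 − 0.002854·(0.023308)/(-0.052251) = 2.449811;  |Δ| = 0.001273
|r_4 − r_3| = 0.001273 < 0.01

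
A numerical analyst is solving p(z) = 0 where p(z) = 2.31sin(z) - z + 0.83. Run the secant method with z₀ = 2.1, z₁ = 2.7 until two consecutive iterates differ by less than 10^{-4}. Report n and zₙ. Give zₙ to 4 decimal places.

p(2.1) = 0.724014, p(2.7) = -0.882752
z₂ = 2.700000 − (-0.882752)·(0.600000)/(-1.606766) = 2.370362;  |Δ| = 0.329638
p(2.370362) = 0.069751
z₃ = 2.370362 − 0.069751·(-0.329638)/(0.952503) = 2.394501;  |Δ| = 0.024139
p(2.394501) = 0.005163
z₄ = 2.394501 − 0.005163·(0.024139)/(-0.064588) = 2.396430;  |Δ| = 0.001930
p(2.396430) = -0.000040
z₅ = 2.396430 − (-0.000040)·(0.001930)/(-0.005203) = 2.396416;  |Δ| = 0.000015
|z₅ − z₄| = 0.000015 < 10^{-4}

n = 5, zₙ = 2.3964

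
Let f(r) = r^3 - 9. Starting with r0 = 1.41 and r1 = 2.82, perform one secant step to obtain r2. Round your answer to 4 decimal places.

f(1.41) = -6.196779, f(2.82) = 13.425768
r2 = 2.820000 − 13.425768·(2.820000 − 1.410000) / (13.425768 − (-6.196779)) = 2.820000 − (18.930333)/(19.622547) = 1.855276

1.8553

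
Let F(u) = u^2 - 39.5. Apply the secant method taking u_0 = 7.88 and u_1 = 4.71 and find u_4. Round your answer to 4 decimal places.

6.2844

F(7.88) = 22.594400, F(4.71) = -17.315900
u_2 = 4.710000 − (-17.315900)·(4.710000 − 7.880000) / (-17.315900 − 22.594400) = 4.710000 − (54.891403)/(-39.910300) = 6.085369
F(6.085369) = -2.468280
u_3 = 6.085369 − (-2.468280)·(6.085369 − 4.710000) / (-2.468280 − (-17.315900)) = 6.085369 − (-3.394797)/(14.847620) = 6.314012
F(6.314012) = 0.366745
u_4 = 6.314012 − 0.366745·(6.314012 − 6.085369) / (0.366745 − (-2.468280)) = 6.314012 − (0.083854)/(2.835025) = 6.284434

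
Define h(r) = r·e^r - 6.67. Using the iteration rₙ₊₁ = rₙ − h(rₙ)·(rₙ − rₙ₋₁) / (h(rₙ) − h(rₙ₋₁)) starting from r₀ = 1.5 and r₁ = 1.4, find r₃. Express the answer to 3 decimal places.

h(1.5) = 0.05253, h(1.4) = -0.99272
r₂ = 1.40000 − (-0.99272)·(1.40000 − 1.50000) / (-0.99272 − 0.05253) = 1.40000 − (0.09927)/(-1.04525) = 1.49497
h(1.49497) = -0.00358
r₃ = 1.49497 − (-0.00358)·(1.49497 − 1.40000) / (-0.00358 − (-0.99272)) = 1.49497 − (-0.00034)/(0.98914) = 1.49532

1.495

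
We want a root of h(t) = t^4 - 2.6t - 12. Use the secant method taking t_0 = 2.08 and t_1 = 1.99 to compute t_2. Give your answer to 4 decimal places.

2.0379

h(2.08) = 1.309737, h(1.99) = -1.491608
t_2 = 1.990000 − (-1.491608)·(1.990000 − 2.080000) / (-1.491608 − 1.309737) = 1.990000 − (0.134245)/(-2.801345) = 2.037922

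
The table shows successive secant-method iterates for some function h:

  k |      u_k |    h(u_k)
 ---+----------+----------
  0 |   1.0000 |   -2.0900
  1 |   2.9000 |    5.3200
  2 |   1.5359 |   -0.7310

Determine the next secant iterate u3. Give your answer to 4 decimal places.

1.7007

u3 = 1.5359 − (-0.7310)·(1.5359 − 2.9000) / (-0.7310 − 5.3200)
   = 1.5359 − (0.997157)/(-6.051000) = 1.700692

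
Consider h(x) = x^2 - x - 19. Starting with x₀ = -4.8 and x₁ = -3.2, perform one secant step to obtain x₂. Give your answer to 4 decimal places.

-3.8178

h(-4.8) = 8.840000, h(-3.2) = -5.560000
x₂ = -3.200000 − (-5.560000)·(-3.200000 − (-4.800000)) / (-5.560000 − 8.840000) = -3.200000 − (-8.896000)/(-14.400000) = -3.817778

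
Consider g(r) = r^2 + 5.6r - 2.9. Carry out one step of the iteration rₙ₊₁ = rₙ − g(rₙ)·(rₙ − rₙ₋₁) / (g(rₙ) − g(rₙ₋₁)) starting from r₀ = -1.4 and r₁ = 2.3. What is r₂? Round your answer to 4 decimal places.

g(-1.4) = -8.780000, g(2.3) = 15.270000
r₂ = 2.300000 − 15.270000·(2.300000 − (-1.400000)) / (15.270000 − (-8.780000)) = 2.300000 − (56.499000)/(24.050000) = -0.049231

-0.0492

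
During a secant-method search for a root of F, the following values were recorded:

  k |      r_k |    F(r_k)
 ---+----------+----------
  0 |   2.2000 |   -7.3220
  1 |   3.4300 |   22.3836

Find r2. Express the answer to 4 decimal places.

2.5032

r2 = 3.4300 − 22.3836·(3.4300 − 2.2000) / (22.3836 − (-7.3220))
   = 3.4300 − (27.531828)/(29.705600) = 2.503177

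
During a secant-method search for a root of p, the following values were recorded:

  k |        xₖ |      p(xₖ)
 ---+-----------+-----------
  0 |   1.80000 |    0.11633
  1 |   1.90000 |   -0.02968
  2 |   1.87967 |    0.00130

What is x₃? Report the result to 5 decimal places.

1.88052

x₃ = 1.87967 − 0.00130·(1.87967 − 1.90000) / (0.00130 − (-0.02968))
   = 1.87967 − (-0.0000264)/(0.0309800) = 1.8805231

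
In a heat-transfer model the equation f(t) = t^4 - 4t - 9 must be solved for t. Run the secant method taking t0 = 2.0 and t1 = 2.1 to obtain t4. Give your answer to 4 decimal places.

f(2.0) = -1.000000, f(2.1) = 2.048100
t2 = 2.100000 − 2.048100·(2.100000 − 2.000000) / (2.048100 − (-1.000000)) = 2.100000 − (0.204810)/(3.048100) = 2.032807
f(2.032807) = -0.055280
t3 = 2.032807 − (-0.055280)·(2.032807 − 2.100000) / (-0.055280 − 2.048100) = 2.032807 − (0.003714)/(-2.103380) = 2.034573
f(2.034573) = -0.002930
t4 = 2.034573 − (-0.002930)·(2.034573 − 2.032807) / (-0.002930 − (-0.055280)) = 2.034573 − (-0.000005)/(0.052350) = 2.034672

2.0347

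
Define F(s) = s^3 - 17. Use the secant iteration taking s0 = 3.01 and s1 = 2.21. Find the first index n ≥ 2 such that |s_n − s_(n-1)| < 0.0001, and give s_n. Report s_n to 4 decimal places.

n = 6, s_n = 2.5713

F(3.01) = 10.270901, F(2.21) = -6.206139
s2 = 2.210000 − (-6.206139)·(-0.800000)/(-16.477040) = 2.511323;  |Δ| = 0.301323
F(2.511323) = -1.161731
s3 = 2.511323 − (-1.161731)·(0.301323)/(5.044408) = 2.580718;  |Δ| = 0.069395
F(2.580718) = 0.187852
s4 = 2.580718 − 0.187852·(0.069395)/(1.349582) = 2.571059;  |Δ| = 0.009659
F(2.571059) = -0.004422
s5 = 2.571059 − (-0.004422)·(-0.009659)/(-0.192273) = 2.571281;  |Δ| = 0.000222
F(2.571281) = -0.000016
s6 = 2.571281 − (-0.000016)·(0.000222)/(0.004405) = 2.571282;  |Δ| = 0.000001
|s6 − s5| = 0.000001 < 0.0001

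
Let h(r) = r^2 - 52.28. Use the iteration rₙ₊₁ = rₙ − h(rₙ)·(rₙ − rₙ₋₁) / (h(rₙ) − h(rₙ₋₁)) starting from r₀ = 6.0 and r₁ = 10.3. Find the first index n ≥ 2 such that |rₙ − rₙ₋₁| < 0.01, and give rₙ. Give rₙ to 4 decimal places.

n = 5, rₙ = 7.2305

h(6.0) = -16.280000, h(10.3) = 53.810000
r₂ = 10.300000 − 53.810000·(4.300000)/(70.090000) = 6.998773;  |Δ| = 3.301227
h(6.998773) = -3.297176
r₃ = 6.998773 − (-3.297176)·(-3.301227)/(-57.107176) = 7.189375;  |Δ| = 0.190602
h(7.189375) = -0.592891
r₄ = 7.189375 − (-0.592891)·(0.190602)/(2.704286) = 7.231162;  |Δ| = 0.041788
h(7.231162) = 0.009711
r₅ = 7.231162 − 0.009711·(0.041788)/(0.602602) = 7.230489;  |Δ| = 0.000673
|r₅ − r₄| = 0.000673 < 0.01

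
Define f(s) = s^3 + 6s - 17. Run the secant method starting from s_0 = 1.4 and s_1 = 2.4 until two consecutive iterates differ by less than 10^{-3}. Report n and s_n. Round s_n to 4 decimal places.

n = 5, s_n = 1.8232

f(1.4) = -5.856000, f(2.4) = 11.224000
s_2 = 2.400000 − 11.224000·(1.000000)/(17.080000) = 1.742857;  |Δ| = 0.657143
f(1.742857) = -1.248840
s_3 = 1.742857 − (-1.248840)·(-0.657143)/(-12.472840) = 1.808653;  |Δ| = 0.065796
f(1.808653) = -0.231564
s_4 = 1.808653 − (-0.231564)·(0.065796)/(1.017276) = 1.823631;  |Δ| = 0.014977
f(1.823631) = 0.006503
s_5 = 1.823631 − 0.006503·(0.014977)/(0.238066) = 1.823222;  |Δ| = 0.000409
|s_5 − s_4| = 0.000409 < 10^{-3}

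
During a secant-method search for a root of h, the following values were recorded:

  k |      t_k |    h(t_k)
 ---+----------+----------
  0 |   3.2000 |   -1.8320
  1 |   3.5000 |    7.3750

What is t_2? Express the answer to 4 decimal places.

t_2 = 3.5000 − 7.3750·(3.5000 − 3.2000) / (7.3750 − (-1.8320))
   = 3.5000 − (2.212500)/(9.207000) = 3.259694

3.2597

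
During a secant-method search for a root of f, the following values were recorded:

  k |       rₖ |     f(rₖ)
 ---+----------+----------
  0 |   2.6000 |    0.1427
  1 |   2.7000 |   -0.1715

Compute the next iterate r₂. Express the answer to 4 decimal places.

2.6454

r₂ = 2.7000 − (-0.1715)·(2.7000 − 2.6000) / (-0.1715 − 0.1427)
   = 2.7000 − (-0.017150)/(-0.314200) = 2.645417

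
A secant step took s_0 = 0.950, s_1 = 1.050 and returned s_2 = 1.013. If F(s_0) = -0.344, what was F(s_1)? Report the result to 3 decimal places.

0.202

The secant line through (0.950, -0.344) and (1.050, F(s_1)) crosses zero at s_2 = 1.013.
So (0.950, -0.344), (1.050, F(s_1)), (1.013, 0) are collinear:
F(s_1) = -0.344 · (1.050 − 1.013) / (0.950 − 1.013) = -0.344 · (0.03700)/(-0.06300) = 0.20203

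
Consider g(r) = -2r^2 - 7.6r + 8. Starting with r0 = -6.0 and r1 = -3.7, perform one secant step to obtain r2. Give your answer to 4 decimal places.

g(-6.0) = -18.400000, g(-3.7) = 8.740000
r2 = -3.700000 − 8.740000·(-3.700000 − (-6.000000)) / (8.740000 − (-18.400000)) = -3.700000 − (20.102000)/(27.140000) = -4.440678

-4.4407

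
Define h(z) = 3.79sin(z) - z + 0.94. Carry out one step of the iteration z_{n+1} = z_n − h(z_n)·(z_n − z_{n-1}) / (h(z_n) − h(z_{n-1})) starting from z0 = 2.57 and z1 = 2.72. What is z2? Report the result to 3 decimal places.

h(2.57) = 0.42028, h(2.72) = -0.22908
z2 = 2.72000 − (-0.22908)·(2.72000 − 2.57000) / (-0.22908 − 0.42028) = 2.72000 − (-0.03436)/(-0.64936) = 2.66708

2.667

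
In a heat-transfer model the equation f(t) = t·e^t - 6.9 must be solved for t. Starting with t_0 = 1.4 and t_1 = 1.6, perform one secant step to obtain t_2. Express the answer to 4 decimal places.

f(1.4) = -1.222720, f(1.6) = 1.024852
t_2 = 1.600000 − 1.024852·(1.600000 − 1.400000) / (1.024852 − (-1.222720)) = 1.600000 − (0.204970)/(2.247572) = 1.508804

1.5088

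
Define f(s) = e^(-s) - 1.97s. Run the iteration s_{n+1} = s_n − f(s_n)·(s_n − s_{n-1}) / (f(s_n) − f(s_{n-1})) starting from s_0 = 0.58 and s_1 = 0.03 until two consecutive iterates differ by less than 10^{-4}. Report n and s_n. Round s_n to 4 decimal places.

n = 5, s_n = 0.3557

f(0.58) = -0.582702, f(0.03) = 0.911346
s_2 = 0.030000 − 0.911346·(-0.550000)/(1.494047) = 0.365491;  |Δ| = 0.335491
f(0.365491) = -0.026163
s_3 = 0.365491 − (-0.026163)·(0.335491)/(-0.937508) = 0.356129;  |Δ| = 0.009362
f(0.356129) = -0.001192
s_4 = 0.356129 − (-0.001192)·(-0.009362)/(0.024971) = 0.355682;  |Δ| = 0.000447
f(0.355682) = 0.000002
s_5 = 0.355682 − 0.000002·(-0.000447)/(0.001194) = 0.355683;  |Δ| = 0.000001
|s_5 − s_4| = 0.000001 < 10^{-4}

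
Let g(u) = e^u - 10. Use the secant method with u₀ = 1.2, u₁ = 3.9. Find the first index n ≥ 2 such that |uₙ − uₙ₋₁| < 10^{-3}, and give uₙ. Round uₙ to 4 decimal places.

g(1.2) = -6.679883, g(3.9) = 39.402449
u₂ = 3.900000 − 39.402449·(2.700000)/(46.082332) = 1.591380;  |Δ| = 2.308620
g(1.591380) = -5.089481
u₃ = 1.591380 − (-5.089481)·(-2.308620)/(-44.491930) = 1.855465;  |Δ| = 0.264086
g(1.855465) = -3.605327
u₄ = 1.855465 − (-3.605327)·(0.264086)/(1.484154) = 2.496986;  |Δ| = 0.641521
g(2.496986) = 2.145829
u₅ = 2.496986 − 2.145829·(0.641521)/(5.751156) = 2.257626;  |Δ| = 0.239359
g(2.257626) = -0.439630
u₆ = 2.257626 − (-0.439630)·(-0.239359)/(-2.585459) = 2.298327;  |Δ| = 0.040701
g(2.298327) = -0.042491
u₇ = 2.298327 − (-0.042491)·(0.040701)/(0.397140) = 2.302682;  |Δ| = 0.004355
g(2.302682) = 0.000965
u₈ = 2.302682 − 0.000965·(0.004355)/(0.043456) = 2.302585;  |Δ| = 0.000097
|u₈ − u₇| = 0.000097 < 10^{-3}

n = 8, uₙ = 2.3026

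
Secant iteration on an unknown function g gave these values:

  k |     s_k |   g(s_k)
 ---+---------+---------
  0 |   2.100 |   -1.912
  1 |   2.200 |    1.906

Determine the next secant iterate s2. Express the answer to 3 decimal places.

s2 = 2.200 − 1.906·(2.200 − 2.100) / (1.906 − (-1.912))
   = 2.200 − (0.19060)/(3.81800) = 2.15008

2.150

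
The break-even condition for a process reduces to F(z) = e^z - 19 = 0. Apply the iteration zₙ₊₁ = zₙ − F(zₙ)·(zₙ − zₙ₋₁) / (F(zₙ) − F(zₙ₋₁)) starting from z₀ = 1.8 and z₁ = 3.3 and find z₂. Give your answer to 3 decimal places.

F(1.8) = -12.95035, F(3.3) = 8.11264
z₂ = 3.30000 − 8.11264·(3.30000 − 1.80000) / (8.11264 − (-12.95035)) = 3.30000 − (12.16896)/(21.06299) = 2.72226

2.722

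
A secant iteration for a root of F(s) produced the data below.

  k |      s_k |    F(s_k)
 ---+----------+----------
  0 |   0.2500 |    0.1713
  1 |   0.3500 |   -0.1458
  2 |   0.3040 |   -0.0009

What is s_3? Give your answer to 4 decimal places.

s_3 = 0.3040 − (-0.0009)·(0.3040 − 0.3500) / (-0.0009 − (-0.1458))
   = 0.3040 − (0.000041)/(0.144900) = 0.303714

0.3037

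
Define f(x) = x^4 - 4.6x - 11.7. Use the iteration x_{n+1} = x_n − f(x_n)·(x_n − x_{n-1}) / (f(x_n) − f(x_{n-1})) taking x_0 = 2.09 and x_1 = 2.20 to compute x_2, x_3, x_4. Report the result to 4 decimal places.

2.1540, 2.1562, 2.1563

f(2.09) = -2.233702, f(2.20) = 1.605600
x_2 = 2.200000 − 1.605600·(2.200000 − 2.090000) / (1.605600 − (-2.233702)) = 2.200000 − (0.176616)/(3.839302) = 2.153998
f(2.153998) = -0.081510
x_3 = 2.153998 − (-0.081510)·(2.153998 − 2.200000) / (-0.081510 − 1.605600) = 2.153998 − (0.003750)/(-1.687110) = 2.156220
f(2.156220) = -0.002749
x_4 = 2.156220 − (-0.002749)·(2.156220 − 2.153998) / (-0.002749 − (-0.081510)) = 2.156220 − (-0.000006)/(0.078761) = 2.156298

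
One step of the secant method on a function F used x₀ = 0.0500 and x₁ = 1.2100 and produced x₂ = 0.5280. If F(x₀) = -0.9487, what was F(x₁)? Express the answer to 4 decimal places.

1.3536

The secant line through (0.0500, -0.9487) and (1.2100, F(x₁)) crosses zero at x₂ = 0.5280.
So (0.0500, -0.9487), (1.2100, F(x₁)), (0.5280, 0) are collinear:
F(x₁) = -0.9487 · (1.2100 − 0.5280) / (0.0500 − 0.5280) = -0.9487 · (0.682000)/(-0.478000) = 1.353585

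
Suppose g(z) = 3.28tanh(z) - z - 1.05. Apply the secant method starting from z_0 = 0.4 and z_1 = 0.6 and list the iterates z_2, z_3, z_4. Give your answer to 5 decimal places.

g(0.4) = -0.2037674, g(0.6) = 0.1115226
z_2 = 0.6000000 − 0.1115226·(0.6000000 − 0.4000000) / (0.1115226 − (-0.2037674)) = 0.6000000 − (0.0223045)/(0.3152900) = 0.5292571
g(0.5292571) = 0.0109296
z_3 = 0.5292571 − 0.0109296·(0.5292571 − 0.6000000) / (0.0109296 − 0.1115226) = 0.5292571 − (-0.0007732)/(-0.1005930) = 0.5215708
g(0.5215708) = -0.0007413
z_4 = 0.5215708 − (-0.0007413)·(0.5215708 − 0.5292571) / (-0.0007413 − 0.0109296) = 0.5215708 − (0.0000057)/(-0.0116709) = 0.5220590

0.52926, 0.52157, 0.52206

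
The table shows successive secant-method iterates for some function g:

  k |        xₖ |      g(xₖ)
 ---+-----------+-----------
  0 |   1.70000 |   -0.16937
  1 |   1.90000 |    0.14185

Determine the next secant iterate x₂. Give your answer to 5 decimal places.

1.80884

x₂ = 1.90000 − 0.14185·(1.90000 − 1.70000) / (0.14185 − (-0.16937))
   = 1.90000 − (0.0283700)/(0.3112200) = 1.8088426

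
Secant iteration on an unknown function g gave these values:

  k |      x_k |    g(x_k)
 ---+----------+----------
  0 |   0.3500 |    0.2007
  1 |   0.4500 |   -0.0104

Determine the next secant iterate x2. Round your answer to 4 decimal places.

x2 = 0.4500 − (-0.0104)·(0.4500 − 0.3500) / (-0.0104 − 0.2007)
   = 0.4500 − (-0.001040)/(-0.211100) = 0.445073

0.4451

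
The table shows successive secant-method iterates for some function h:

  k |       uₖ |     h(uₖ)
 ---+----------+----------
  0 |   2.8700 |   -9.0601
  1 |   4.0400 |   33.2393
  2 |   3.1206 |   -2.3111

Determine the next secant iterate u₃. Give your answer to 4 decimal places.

3.1804

u₃ = 3.1206 − (-2.3111)·(3.1206 − 4.0400) / (-2.3111 − 33.2393)
   = 3.1206 − (2.124825)/(-35.550400) = 3.180369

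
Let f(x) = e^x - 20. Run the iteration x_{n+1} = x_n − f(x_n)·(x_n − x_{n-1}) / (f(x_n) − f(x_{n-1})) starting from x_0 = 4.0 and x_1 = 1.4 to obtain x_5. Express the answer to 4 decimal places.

f(4.0) = 34.598150, f(1.4) = -15.944800
x_2 = 1.400000 − (-15.944800)·(1.400000 − 4.000000) / (-15.944800 − 34.598150) = 1.400000 − (41.456480)/(-50.542950) = 2.220223
f(2.220223) = -10.790618
x_3 = 2.220223 − (-10.790618)·(2.220223 − 1.400000) / (-10.790618 − (-15.944800)) = 2.220223 − (-8.850711)/(5.154183) = 3.937413
f(3.937413) = 31.285741
x_4 = 3.937413 − 31.285741·(3.937413 − 2.220223) / (31.285741 − (-10.790618)) = 3.937413 − (53.723561)/(42.076359) = 2.660602
f(2.660602) = -5.695106
x_5 = 2.660602 − (-5.695106)·(2.660602 − 3.937413) / (-5.695106 − 31.285741) = 2.660602 − (7.271575)/(-36.980848) = 2.857233

2.8572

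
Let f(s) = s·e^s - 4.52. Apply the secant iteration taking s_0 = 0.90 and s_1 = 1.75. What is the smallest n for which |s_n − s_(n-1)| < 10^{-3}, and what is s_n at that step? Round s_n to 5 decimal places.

n = 6, s_n = 1.26972

f(0.90) = -2.3063572, f(1.75) = 5.5505547
s_2 = 1.7500000 − 5.5505547·(0.8500000)/(7.8569119) = 1.1495133;  |Δ| = 0.6004867
f(1.1495133) = -0.8913821
s_3 = 1.1495133 − (-0.8913821)·(-0.6004867)/(-6.4419367) = 1.2326037;  |Δ| = 0.0830904
f(1.2326037) = -0.2919860
s_4 = 1.2326037 − (-0.2919860)·(0.0830904)/(0.5993960) = 1.2730798;  |Δ| = 0.0404761
f(1.2730798) = 0.0272324
s_5 = 1.2730798 − 0.0272324·(0.0404761)/(0.3192184) = 1.2696268;  |Δ| = 0.0034530
f(1.2696268) = -0.0007332
s_6 = 1.2696268 − (-0.0007332)·(-0.0034530)/(-0.0279656) = 1.2697173;  |Δ| = 0.0000905
|s_6 − s_5| = 0.0000905 < 10^{-3}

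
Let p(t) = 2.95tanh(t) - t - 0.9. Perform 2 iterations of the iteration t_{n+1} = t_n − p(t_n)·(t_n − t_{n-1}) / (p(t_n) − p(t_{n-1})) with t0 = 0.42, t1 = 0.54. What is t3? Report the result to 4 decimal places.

p(0.42) = -0.149055, p(0.54) = 0.014315
t2 = 0.540000 − 0.014315·(0.540000 − 0.420000) / (0.014315 − (-0.149055)) = 0.540000 − (0.001718)/(0.163370) = 0.529486
p(0.529486) = 0.001228
t3 = 0.529486 − 0.001228·(0.529486 − 0.540000) / (0.001228 − 0.014315) = 0.529486 − (-0.000013)/(-0.013086) = 0.528499

0.5285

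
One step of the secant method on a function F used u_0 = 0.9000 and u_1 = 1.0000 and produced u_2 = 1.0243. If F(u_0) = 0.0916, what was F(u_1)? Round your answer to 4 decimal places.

0.0179

The secant line through (0.9000, 0.0916) and (1.0000, F(u_1)) crosses zero at u_2 = 1.0243.
So (0.9000, 0.0916), (1.0000, F(u_1)), (1.0243, 0) are collinear:
F(u_1) = 0.0916 · (1.0000 − 1.0243) / (0.9000 − 1.0243) = 0.0916 · (-0.024300)/(-0.124300) = 0.017907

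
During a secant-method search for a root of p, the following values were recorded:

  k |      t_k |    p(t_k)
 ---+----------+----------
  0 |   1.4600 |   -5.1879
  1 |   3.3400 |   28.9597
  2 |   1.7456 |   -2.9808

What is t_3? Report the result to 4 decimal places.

1.8944

t_3 = 1.7456 − (-2.9808)·(1.7456 − 3.3400) / (-2.9808 − 28.9597)
   = 1.7456 − (4.752588)/(-31.940500) = 1.894395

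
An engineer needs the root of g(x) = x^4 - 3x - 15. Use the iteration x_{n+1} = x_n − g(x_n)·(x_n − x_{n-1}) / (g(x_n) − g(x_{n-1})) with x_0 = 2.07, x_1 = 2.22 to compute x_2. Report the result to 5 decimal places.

g(2.07) = -2.8496320, g(2.22) = 2.6291266
x_2 = 2.2200000 − 2.6291266·(2.2200000 − 2.0700000) / (2.6291266 − (-2.8496320)) = 2.2200000 − (0.3943690)/(5.4787586) = 2.1480186

2.14802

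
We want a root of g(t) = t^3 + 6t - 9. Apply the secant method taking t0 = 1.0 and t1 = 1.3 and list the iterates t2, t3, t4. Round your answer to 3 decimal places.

1.200, 1.207, 1.207

g(1.0) = -2.00000, g(1.3) = 0.99700
t2 = 1.30000 − 0.99700·(1.30000 − 1.00000) / (0.99700 − (-2.00000)) = 1.30000 − (0.29910)/(2.99700) = 1.20020
g(1.20020) = -0.06993
t3 = 1.20020 − (-0.06993)·(1.20020 − 1.30000) / (-0.06993 − 0.99700) = 1.20020 − (0.00698)/(-1.06693) = 1.20674
g(1.20674) = -0.00226
t4 = 1.20674 − (-0.00226)·(1.20674 − 1.20020) / (-0.00226 − (-0.06993)) = 1.20674 − (-0.00001)/(0.06767) = 1.20696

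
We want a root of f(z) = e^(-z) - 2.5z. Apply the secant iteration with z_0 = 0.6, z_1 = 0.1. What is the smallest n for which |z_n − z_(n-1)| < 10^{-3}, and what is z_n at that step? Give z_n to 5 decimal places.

n = 4, z_n = 0.29717

f(0.6) = -0.9511884, f(0.1) = 0.6548374
z_2 = 0.1000000 − 0.6548374·(-0.5000000)/(1.6060258) = 0.3038689;  |Δ| = 0.2038689
f(0.3038689) = -0.0217146
z_3 = 0.3038689 − (-0.0217146)·(0.2038689)/(-0.6765521) = 0.2973255;  |Δ| = 0.0065434
f(0.2973255) = -0.0005116
z_4 = 0.2973255 − (-0.0005116)·(-0.0065434)/(0.0212030) = 0.2971676;  |Δ| = 0.0001579
|z_4 − z_3| = 0.0001579 < 10^{-3}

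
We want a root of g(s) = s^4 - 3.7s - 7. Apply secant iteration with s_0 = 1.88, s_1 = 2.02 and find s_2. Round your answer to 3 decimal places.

g(1.88) = -1.46402, g(2.02) = 2.17566
s_2 = 2.02000 − 2.17566·(2.02000 − 1.88000) / (2.17566 − (-1.46402)) = 2.02000 − (0.30459)/(3.63968) = 1.93631

1.936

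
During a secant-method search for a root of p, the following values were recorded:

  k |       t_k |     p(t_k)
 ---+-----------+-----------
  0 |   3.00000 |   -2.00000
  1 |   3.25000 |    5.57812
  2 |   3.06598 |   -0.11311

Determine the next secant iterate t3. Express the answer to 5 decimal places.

3.06964

t3 = 3.06598 − (-0.11311)·(3.06598 − 3.25000) / (-0.11311 − 5.57812)
   = 3.06598 − (0.0208145)/(-5.6912300) = 3.0696373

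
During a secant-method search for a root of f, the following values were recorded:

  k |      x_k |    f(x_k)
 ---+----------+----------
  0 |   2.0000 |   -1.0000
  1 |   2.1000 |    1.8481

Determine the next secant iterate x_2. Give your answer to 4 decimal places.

2.0351

x_2 = 2.1000 − 1.8481·(2.1000 − 2.0000) / (1.8481 − (-1.0000))
   = 2.1000 − (0.184810)/(2.848100) = 2.035111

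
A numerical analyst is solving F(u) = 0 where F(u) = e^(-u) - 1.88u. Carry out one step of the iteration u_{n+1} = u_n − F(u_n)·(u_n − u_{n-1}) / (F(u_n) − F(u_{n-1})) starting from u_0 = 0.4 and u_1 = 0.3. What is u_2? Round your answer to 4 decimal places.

0.3684

F(0.4) = -0.081680, F(0.3) = 0.176818
u_2 = 0.300000 − 0.176818·(0.300000 − 0.400000) / (0.176818 − (-0.081680)) = 0.300000 − (-0.017682)/(0.258498) = 0.368402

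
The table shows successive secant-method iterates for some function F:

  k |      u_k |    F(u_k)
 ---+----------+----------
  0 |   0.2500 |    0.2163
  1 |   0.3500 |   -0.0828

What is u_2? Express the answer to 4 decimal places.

0.3223

u_2 = 0.3500 − (-0.0828)·(0.3500 − 0.2500) / (-0.0828 − 0.2163)
   = 0.3500 − (-0.008280)/(-0.299100) = 0.322317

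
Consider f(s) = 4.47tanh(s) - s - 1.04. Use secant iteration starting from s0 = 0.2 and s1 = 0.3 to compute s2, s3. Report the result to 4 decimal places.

f(0.2) = -0.357732, f(0.3) = -0.037833
s2 = 0.300000 − (-0.037833)·(0.300000 − 0.200000) / (-0.037833 − (-0.357732)) = 0.300000 − (-0.003783)/(0.319900) = 0.311826
f(0.311826) = -0.001450
s3 = 0.311826 − (-0.001450)·(0.311826 − 0.300000) / (-0.001450 − (-0.037833)) = 0.311826 − (-0.000017)/(0.036383) = 0.312298

0.3118, 0.3123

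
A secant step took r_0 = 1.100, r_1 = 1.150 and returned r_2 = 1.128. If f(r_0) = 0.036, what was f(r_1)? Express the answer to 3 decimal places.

The secant line through (1.100, 0.036) and (1.150, f(r_1)) crosses zero at r_2 = 1.128.
So (1.100, 0.036), (1.150, f(r_1)), (1.128, 0) are collinear:
f(r_1) = 0.036 · (1.150 − 1.128) / (1.100 − 1.128) = 0.036 · (0.02200)/(-0.02800) = -0.02829

-0.028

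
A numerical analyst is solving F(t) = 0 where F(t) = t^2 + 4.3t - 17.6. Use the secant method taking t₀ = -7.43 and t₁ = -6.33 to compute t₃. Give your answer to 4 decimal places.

F(-7.43) = 5.655900, F(-6.33) = -4.750100
t₂ = -6.330000 − (-4.750100)·(-6.330000 − (-7.430000)) / (-4.750100 − 5.655900) = -6.330000 − (-5.225110)/(-10.406000) = -6.832125
F(-6.832125) = -0.300208
t₃ = -6.832125 − (-0.300208)·(-6.832125 − (-6.330000)) / (-0.300208 − (-4.750100)) = -6.832125 − (0.150742)/(4.449892) = -6.866000

-6.8660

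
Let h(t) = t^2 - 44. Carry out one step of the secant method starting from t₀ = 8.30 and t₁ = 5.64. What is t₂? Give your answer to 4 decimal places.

6.5145

h(8.30) = 24.890000, h(5.64) = -12.190400
t₂ = 5.640000 − (-12.190400)·(5.640000 − 8.300000) / (-12.190400 − 24.890000) = 5.640000 − (32.426464)/(-37.080400) = 6.514491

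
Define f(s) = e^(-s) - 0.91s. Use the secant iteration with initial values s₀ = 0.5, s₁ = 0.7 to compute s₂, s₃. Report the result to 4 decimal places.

f(0.5) = 0.151531, f(0.7) = -0.140415
s₂ = 0.700000 − (-0.140415)·(0.700000 − 0.500000) / (-0.140415 − 0.151531) = 0.700000 − (-0.028083)/(-0.291945) = 0.603808
f(0.603808) = -0.002739
s₃ = 0.603808 − (-0.002739)·(0.603808 − 0.700000) / (-0.002739 − (-0.140415)) = 0.603808 − (0.000263)/(0.137676) = 0.601894

0.6038, 0.6019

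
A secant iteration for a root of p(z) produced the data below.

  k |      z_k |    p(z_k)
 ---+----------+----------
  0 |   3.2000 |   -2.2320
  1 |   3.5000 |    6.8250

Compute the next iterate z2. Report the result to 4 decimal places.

3.2739

z2 = 3.5000 − 6.8250·(3.5000 − 3.2000) / (6.8250 − (-2.2320))
   = 3.5000 − (2.047500)/(9.057000) = 3.273932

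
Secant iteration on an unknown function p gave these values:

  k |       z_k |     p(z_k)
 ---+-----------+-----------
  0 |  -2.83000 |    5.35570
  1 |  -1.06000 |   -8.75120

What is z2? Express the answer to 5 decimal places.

z2 = -1.06000 − (-8.75120)·(-1.06000 − (-2.83000)) / (-8.75120 − 5.35570)
   = -1.06000 − (-15.4896240)/(-14.1069000) = -2.1580176

-2.15802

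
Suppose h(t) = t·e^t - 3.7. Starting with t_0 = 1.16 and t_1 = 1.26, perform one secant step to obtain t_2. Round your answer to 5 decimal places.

h(1.16) = 0.0003226, h(1.26) = 0.7420311
t_2 = 1.2600000 − 0.7420311·(1.2600000 − 1.1600000) / (0.7420311 − 0.0003226) = 1.2600000 − (0.0742031)/(0.7417085) = 1.1599565

1.15996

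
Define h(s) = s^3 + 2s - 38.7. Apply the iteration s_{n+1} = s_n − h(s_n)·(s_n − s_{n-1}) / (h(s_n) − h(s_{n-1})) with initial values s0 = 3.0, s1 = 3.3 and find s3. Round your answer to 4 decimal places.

h(3.0) = -5.700000, h(3.3) = 3.837000
s2 = 3.300000 − 3.837000·(3.300000 − 3.000000) / (3.837000 − (-5.700000)) = 3.300000 − (1.151100)/(9.537000) = 3.179302
h(3.179302) = -0.205145
s3 = 3.179302 − (-0.205145)·(3.179302 − 3.300000) / (-0.205145 − 3.837000) = 3.179302 − (0.024761)/(-4.042145) = 3.185427

3.1854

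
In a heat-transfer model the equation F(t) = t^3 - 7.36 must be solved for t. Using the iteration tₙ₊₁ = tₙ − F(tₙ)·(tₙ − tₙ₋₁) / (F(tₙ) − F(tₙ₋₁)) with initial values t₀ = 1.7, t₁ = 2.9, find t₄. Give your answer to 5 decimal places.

1.94696

F(1.7) = -2.4470000, F(2.9) = 17.0290000
t₂ = 2.9000000 − 17.0290000·(2.9000000 − 1.7000000) / (17.0290000 − (-2.4470000)) = 2.9000000 − (20.4348000)/(19.4760000) = 1.8507702
F(1.8507702) = -1.0204639
t₃ = 1.8507702 − (-1.0204639)·(1.8507702 − 2.9000000) / (-1.0204639 − 17.0290000) = 1.8507702 − (1.0707012)/(-18.0494639) = 1.9100906
F(1.9100906) = -0.3911378
t₄ = 1.9100906 − (-0.3911378)·(1.9100906 − 1.8507702) / (-0.3911378 − (-1.0204639)) = 1.9100906 − (-0.0232024)/(0.6293261) = 1.9469593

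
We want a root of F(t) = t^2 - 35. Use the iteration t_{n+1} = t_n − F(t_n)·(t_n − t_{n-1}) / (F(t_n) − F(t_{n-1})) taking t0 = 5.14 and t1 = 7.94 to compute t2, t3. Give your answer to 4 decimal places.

F(5.14) = -8.580400, F(7.94) = 28.043600
t2 = 7.940000 − 28.043600·(7.940000 − 5.140000) / (28.043600 − (-8.580400)) = 7.940000 − (78.522080)/(36.624000) = 5.795994
F(5.795994) = -1.406455
t3 = 5.795994 − (-1.406455)·(5.795994 − 7.940000) / (-1.406455 − 28.043600) = 5.795994 − (3.015448)/(-29.450055) = 5.898386

5.7960, 5.8984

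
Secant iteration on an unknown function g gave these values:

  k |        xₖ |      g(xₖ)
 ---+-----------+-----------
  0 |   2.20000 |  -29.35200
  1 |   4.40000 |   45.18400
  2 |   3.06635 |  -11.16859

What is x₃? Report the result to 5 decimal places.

x₃ = 3.06635 − (-11.16859)·(3.06635 − 4.40000) / (-11.16859 − 45.18400)
   = 3.06635 − (14.8949901)/(-56.3525900) = 3.3306678

3.33067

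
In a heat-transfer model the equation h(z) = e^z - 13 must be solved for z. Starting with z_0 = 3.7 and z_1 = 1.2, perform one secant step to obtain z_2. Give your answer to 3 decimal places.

1.852

h(3.7) = 27.44730, h(1.2) = -9.67988
z_2 = 1.20000 − (-9.67988)·(1.20000 − 3.70000) / (-9.67988 − 27.44730) = 1.20000 − (24.19971)/(-37.12719) = 1.85181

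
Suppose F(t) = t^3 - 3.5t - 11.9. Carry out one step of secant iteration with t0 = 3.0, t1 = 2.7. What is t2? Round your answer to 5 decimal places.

2.77980

F(3.0) = 4.6000000, F(2.7) = -1.6670000
t2 = 2.7000000 − (-1.6670000)·(2.7000000 − 3.0000000) / (-1.6670000 − 4.6000000) = 2.7000000 − (0.5001000)/(-6.2670000) = 2.7797989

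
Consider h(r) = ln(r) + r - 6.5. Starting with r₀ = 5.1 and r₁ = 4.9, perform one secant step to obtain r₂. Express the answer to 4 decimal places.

h(5.1) = 0.229241, h(4.9) = -0.010765
r₂ = 4.900000 − (-0.010765)·(4.900000 − 5.100000) / (-0.010765 − 0.229241) = 4.900000 − (0.002153)/(-0.240005) = 4.908970

4.9090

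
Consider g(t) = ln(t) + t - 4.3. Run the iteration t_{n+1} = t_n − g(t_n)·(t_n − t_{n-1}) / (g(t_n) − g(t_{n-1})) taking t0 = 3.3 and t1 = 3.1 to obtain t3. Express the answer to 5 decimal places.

3.15197

g(3.3) = 0.1939225, g(3.1) = -0.0685979
t2 = 3.1000000 − (-0.0685979)·(3.1000000 − 3.3000000) / (-0.0685979 − 0.1939225) = 3.1000000 − (0.0137196)/(-0.2625204) = 3.1522610
g(3.1522610) = 0.0003810
t3 = 3.1522610 − 0.0003810·(3.1522610 − 3.1000000) / (0.0003810 − (-0.0685979)) = 3.1522610 − (0.0000199)/(0.0689789) = 3.1519724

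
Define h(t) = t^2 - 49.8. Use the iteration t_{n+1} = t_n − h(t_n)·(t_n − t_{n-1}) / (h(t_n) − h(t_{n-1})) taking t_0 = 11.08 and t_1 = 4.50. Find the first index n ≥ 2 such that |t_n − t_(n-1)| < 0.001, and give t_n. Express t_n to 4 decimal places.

h(11.08) = 72.966400, h(4.50) = -29.550000
t_2 = 4.500000 − (-29.550000)·(-6.580000)/(-102.516400) = 6.396662;  |Δ| = 1.896662
h(6.396662) = -8.882710
t_3 = 6.396662 − (-8.882710)·(1.896662)/(20.667290) = 7.211840;  |Δ| = 0.815177
h(7.211840) = 2.210630
t_4 = 7.211840 − 2.210630·(0.815177)/(11.093340) = 7.049395;  |Δ| = 0.162445
h(7.049395) = -0.106033
t_5 = 7.049395 − (-0.106033)·(-0.162445)/(-2.316663) = 7.056830;  |Δ| = 0.007435
h(7.056830) = -0.001153
t_6 = 7.056830 − (-0.001153)·(0.007435)/(0.104880) = 7.056912;  |Δ| = 0.000082
|t_6 − t_5| = 0.000082 < 0.001

n = 6, t_n = 7.0569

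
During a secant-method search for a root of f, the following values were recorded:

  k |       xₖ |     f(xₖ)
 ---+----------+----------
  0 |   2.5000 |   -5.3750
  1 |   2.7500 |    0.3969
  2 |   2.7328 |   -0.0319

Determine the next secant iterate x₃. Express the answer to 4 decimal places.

2.7341

x₃ = 2.7328 − (-0.0319)·(2.7328 − 2.7500) / (-0.0319 − 0.3969)
   = 2.7328 − (0.000549)/(-0.428800) = 2.734080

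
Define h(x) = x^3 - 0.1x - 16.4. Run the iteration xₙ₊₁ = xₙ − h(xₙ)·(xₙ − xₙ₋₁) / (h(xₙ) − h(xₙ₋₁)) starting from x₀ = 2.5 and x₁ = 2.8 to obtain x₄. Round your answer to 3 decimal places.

h(2.5) = -1.02500, h(2.8) = 5.27200
x₂ = 2.80000 − 5.27200·(2.80000 − 2.50000) / (5.27200 − (-1.02500)) = 2.80000 − (1.58160)/(6.29700) = 2.54883
h(2.54883) = -0.09627
x₃ = 2.54883 − (-0.09627)·(2.54883 − 2.80000) / (-0.09627 − 5.27200) = 2.54883 − (0.02418)/(-5.36827) = 2.55334
h(2.55334) = -0.00878
x₄ = 2.55334 − (-0.00878)·(2.55334 − 2.54883) / (-0.00878 − (-0.09627)) = 2.55334 − (-0.00004)/(0.08749) = 2.55379

2.554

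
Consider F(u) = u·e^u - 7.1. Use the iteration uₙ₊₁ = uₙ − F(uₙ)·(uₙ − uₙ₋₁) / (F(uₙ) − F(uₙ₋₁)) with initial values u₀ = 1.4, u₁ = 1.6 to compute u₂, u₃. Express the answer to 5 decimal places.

1.52660, 1.53263

F(1.4) = -1.4227200, F(1.6) = 0.8248519
u₂ = 1.6000000 − 0.8248519·(1.6000000 − 1.4000000) / (0.8248519 − (-1.4227200)) = 1.6000000 − (0.1649704)/(2.2475719) = 1.5266006
F(1.5266006) = -0.0738137
u₃ = 1.5266006 − (-0.0738137)·(1.5266006 − 1.6000000) / (-0.0738137 − 0.8248519) = 1.5266006 − (0.0054179)/(-0.8986655) = 1.5326294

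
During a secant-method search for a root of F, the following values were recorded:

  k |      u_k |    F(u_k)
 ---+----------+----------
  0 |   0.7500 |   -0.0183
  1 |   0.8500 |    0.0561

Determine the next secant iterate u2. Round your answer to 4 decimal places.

u2 = 0.8500 − 0.0561·(0.8500 − 0.7500) / (0.0561 − (-0.0183))
   = 0.8500 − (0.005610)/(0.074400) = 0.774597

0.7746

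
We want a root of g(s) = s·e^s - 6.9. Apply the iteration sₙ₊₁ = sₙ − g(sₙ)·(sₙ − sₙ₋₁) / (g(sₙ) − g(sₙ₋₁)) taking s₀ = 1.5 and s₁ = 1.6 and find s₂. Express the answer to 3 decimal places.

1.515

g(1.5) = -0.17747, g(1.6) = 1.02485
s₂ = 1.60000 − 1.02485·(1.60000 − 1.50000) / (1.02485 − (-0.17747)) = 1.60000 − (0.10249)/(1.20232) = 1.51476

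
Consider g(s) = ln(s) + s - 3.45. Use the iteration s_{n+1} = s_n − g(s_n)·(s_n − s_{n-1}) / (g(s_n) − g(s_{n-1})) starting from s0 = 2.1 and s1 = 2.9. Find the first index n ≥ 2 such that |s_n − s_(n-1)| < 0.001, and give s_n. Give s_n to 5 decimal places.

g(2.1) = -0.6080627, g(2.9) = 0.5147107
s2 = 2.9000000 − 0.5147107·(0.8000000)/(1.1227734) = 2.5332576;  |Δ| = 0.3667424
g(2.5332576) = 0.0127637
s3 = 2.5332576 − 0.0127637·(-0.3667424)/(-0.5019471) = 2.5239320;  |Δ| = 0.0093257
g(2.5239320) = -0.0002501
s4 = 2.5239320 − (-0.0002501)·(-0.0093257)/(-0.0130137) = 2.5241111;  |Δ| = 0.0001792
|s4 − s3| = 0.0001792 < 0.001

n = 4, s_n = 2.52411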